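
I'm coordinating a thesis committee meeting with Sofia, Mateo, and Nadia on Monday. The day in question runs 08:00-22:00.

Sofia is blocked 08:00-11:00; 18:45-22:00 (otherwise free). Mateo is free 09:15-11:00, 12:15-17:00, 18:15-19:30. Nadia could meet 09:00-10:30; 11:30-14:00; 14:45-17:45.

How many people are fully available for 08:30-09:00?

Sofia free: 11:00-18:45 (invert busy blocks within the working day).
Mateo free: 09:15-11:00, 12:15-17:00, 18:15-19:30.
Nadia free: 09:00-10:30, 11:30-14:00, 14:45-17:45.
nobody can make the full 08:30-09:00 slot — that's 0.

0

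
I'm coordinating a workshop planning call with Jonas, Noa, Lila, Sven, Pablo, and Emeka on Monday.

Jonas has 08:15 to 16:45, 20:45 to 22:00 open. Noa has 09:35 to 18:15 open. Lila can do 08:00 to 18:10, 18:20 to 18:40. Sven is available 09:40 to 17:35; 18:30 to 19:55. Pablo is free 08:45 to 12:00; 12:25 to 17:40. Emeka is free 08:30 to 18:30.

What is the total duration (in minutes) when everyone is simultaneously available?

Jonas ∩ Noa: 09:35-16:45.
Jonas ∩ Noa ∩ Lila: 09:35-16:45.
Jonas ∩ Noa ∩ Lila ∩ Sven: 09:40-16:45.
Jonas ∩ Noa ∩ Lila ∩ Sven ∩ Pablo: 09:40-12:00, 12:25-16:45.
Jonas ∩ Noa ∩ Lila ∩ Sven ∩ Pablo ∩ Emeka: 09:40-12:00, 12:25-16:45.
Summing the common windows: 140 + 260 = 400 minutes.

400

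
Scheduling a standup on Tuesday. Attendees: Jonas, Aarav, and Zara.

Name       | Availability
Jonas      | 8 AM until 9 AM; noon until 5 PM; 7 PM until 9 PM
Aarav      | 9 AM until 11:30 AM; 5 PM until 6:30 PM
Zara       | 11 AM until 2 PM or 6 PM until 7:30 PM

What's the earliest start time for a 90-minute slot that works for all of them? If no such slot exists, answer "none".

Jonas ∩ Aarav: ∅.
Jonas ∩ Aarav ∩ Zara: ∅.
There is no time when everyone is free.
No common window is at least 90 minutes long.

none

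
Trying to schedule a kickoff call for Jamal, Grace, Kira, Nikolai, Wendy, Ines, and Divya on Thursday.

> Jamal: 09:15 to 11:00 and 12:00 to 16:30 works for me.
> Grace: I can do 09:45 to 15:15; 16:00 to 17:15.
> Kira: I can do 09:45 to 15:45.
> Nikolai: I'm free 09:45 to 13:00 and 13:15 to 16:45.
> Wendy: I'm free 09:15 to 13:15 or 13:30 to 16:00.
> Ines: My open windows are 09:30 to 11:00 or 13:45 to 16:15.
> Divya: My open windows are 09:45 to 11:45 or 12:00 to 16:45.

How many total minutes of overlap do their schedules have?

165

Jamal ∩ Grace: 09:45-11:00, 12:00-15:15, 16:00-16:30.
Jamal ∩ Grace ∩ Kira: 09:45-11:00, 12:00-15:15.
Jamal ∩ Grace ∩ Kira ∩ Nikolai: 09:45-11:00, 12:00-13:00, 13:15-15:15.
Jamal ∩ Grace ∩ Kira ∩ Nikolai ∩ Wendy: 09:45-11:00, 12:00-13:00, 13:30-15:15.
Jamal ∩ Grace ∩ Kira ∩ Nikolai ∩ Wendy ∩ Ines: 09:45-11:00, 13:45-15:15.
Jamal ∩ Grace ∩ Kira ∩ Nikolai ∩ Wendy ∩ Ines ∩ Divya: 09:45-11:00, 13:45-15:15.
So the common availability across everyone is 09:45-11:00, 13:45-15:15.
Summing the common windows: 75 + 90 = 165 minutes.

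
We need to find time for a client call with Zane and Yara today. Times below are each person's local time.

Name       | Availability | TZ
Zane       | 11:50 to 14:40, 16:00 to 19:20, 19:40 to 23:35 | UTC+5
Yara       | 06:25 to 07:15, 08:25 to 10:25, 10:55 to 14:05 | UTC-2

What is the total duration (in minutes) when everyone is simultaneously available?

305

Zane in UTC: 06:50-09:40, 11:00-14:20, 14:40-18:35 (subtract 5h to convert from UTC+5).
Yara in UTC: 08:25-09:15, 10:25-12:25, 12:55-16:05 (add 2h to convert from UTC-2).
Zane ∩ Yara: 08:25-09:15, 11:00-12:25, 12:55-14:20, 14:40-16:05.
Summing the common windows: 50 + 85 + 85 + 85 = 305 minutes.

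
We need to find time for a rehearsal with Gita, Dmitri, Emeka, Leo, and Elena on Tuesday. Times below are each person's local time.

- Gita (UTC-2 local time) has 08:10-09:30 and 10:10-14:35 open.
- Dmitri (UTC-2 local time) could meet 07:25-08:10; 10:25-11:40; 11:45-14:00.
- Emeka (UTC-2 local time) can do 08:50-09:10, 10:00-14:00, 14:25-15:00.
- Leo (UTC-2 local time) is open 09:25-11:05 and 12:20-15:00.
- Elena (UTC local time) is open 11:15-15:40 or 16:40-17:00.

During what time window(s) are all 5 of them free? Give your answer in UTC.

12:25-13:05, 14:20-15:40

Gita in UTC: 10:10-11:30, 12:10-16:35 (add 2h to convert from UTC-2).
Dmitri in UTC: 09:25-10:10, 12:25-13:40, 13:45-16:00 (add 2h to convert from UTC-2).
Emeka in UTC: 10:50-11:10, 12:00-16:00, 16:25-17:00 (add 2h to convert from UTC-2).
Leo in UTC: 11:25-13:05, 14:20-17:00 (add 2h to convert from UTC-2).
Elena in UTC: 11:15-15:40, 16:40-17:00.
Gita ∩ Dmitri: 12:25-13:40, 13:45-16:00.
Gita ∩ Dmitri ∩ Emeka: 12:25-13:40, 13:45-16:00.
Gita ∩ Dmitri ∩ Emeka ∩ Leo: 12:25-13:05, 14:20-16:00.
Gita ∩ Dmitri ∩ Emeka ∩ Leo ∩ Elena: 12:25-13:05, 14:20-15:40.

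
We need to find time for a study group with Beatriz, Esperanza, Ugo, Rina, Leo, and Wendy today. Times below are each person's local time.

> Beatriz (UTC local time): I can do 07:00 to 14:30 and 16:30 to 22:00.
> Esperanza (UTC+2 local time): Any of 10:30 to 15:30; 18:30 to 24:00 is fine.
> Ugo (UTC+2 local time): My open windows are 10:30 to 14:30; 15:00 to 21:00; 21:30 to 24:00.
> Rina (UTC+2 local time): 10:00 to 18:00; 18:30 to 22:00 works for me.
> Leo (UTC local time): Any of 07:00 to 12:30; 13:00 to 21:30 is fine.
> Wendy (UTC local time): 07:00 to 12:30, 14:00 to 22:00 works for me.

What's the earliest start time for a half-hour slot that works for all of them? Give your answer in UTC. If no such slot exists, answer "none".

08:30

Beatriz in UTC: 07:00-14:30, 16:30-22:00.
Esperanza in UTC: 08:30-13:30, 16:30-22:00 (subtract 2h to convert from UTC+2).
Ugo in UTC: 08:30-12:30, 13:00-19:00, 19:30-22:00 (subtract 2h to convert from UTC+2).
Rina in UTC: 08:00-16:00, 16:30-20:00 (subtract 2h to convert from UTC+2).
Leo in UTC: 07:00-12:30, 13:00-21:30.
Wendy in UTC: 07:00-12:30, 14:00-22:00.
Beatriz ∩ Esperanza: 08:30-13:30, 16:30-22:00.
Beatriz ∩ Esperanza ∩ Ugo: 08:30-12:30, 13:00-13:30, 16:30-19:00, 19:30-22:00.
Beatriz ∩ Esperanza ∩ Ugo ∩ Rina: 08:30-12:30, 13:00-13:30, 16:30-19:00, 19:30-20:00.
Beatriz ∩ Esperanza ∩ Ugo ∩ Rina ∩ Leo: 08:30-12:30, 13:00-13:30, 16:30-19:00, 19:30-20:00.
Beatriz ∩ Esperanza ∩ Ugo ∩ Rina ∩ Leo ∩ Wendy: 08:30-12:30, 16:30-19:00, 19:30-20:00.
Those are the intersection windows.
The first common window of at least 30 minutes is 08:30-12:30, so the earliest start is 08:30.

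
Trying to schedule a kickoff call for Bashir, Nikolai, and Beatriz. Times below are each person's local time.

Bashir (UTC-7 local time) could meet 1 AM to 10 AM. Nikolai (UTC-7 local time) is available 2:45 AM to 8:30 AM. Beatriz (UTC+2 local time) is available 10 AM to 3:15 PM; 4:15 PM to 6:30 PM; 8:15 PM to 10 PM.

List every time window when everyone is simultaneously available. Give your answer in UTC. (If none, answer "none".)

Bashir in UTC: 08:00-17:00 (add 7h to convert from UTC-7).
Nikolai in UTC: 09:45-15:30 (add 7h to convert from UTC-7).
Beatriz in UTC: 08:00-13:15, 14:15-16:30, 18:15-20:00 (subtract 2h to convert from UTC+2).
Bashir ∩ Nikolai: 09:45-15:30.
Bashir ∩ Nikolai ∩ Beatriz: 09:45-13:15, 14:15-15:30.
Those are the intersection windows.

09:45-13:15, 14:15-15:30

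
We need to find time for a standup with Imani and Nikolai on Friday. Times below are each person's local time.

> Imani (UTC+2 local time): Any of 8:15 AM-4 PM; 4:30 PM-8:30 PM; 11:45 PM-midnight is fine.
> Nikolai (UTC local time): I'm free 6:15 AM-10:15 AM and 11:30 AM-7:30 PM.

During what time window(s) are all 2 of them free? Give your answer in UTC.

06:15-10:15, 11:30-14:00, 14:30-18:30

Imani in UTC: 06:15-14:00, 14:30-18:30, 21:45-22:00 (subtract 2h to convert from UTC+2).
Nikolai in UTC: 06:15-10:15, 11:30-19:30.
Imani ∩ Nikolai: 06:15-10:15, 11:30-14:00, 14:30-18:30.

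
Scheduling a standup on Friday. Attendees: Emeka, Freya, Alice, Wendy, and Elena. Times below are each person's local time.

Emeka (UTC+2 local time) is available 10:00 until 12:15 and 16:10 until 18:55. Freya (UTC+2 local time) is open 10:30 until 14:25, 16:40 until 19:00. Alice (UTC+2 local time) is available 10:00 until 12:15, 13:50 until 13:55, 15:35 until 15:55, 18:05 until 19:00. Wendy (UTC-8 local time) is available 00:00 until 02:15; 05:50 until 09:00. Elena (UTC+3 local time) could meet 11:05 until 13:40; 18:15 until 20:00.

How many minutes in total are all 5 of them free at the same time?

Emeka in UTC: 08:00-10:15, 14:10-16:55 (subtract 2h to convert from UTC+2).
Freya in UTC: 08:30-12:25, 14:40-17:00 (subtract 2h to convert from UTC+2).
Alice in UTC: 08:00-10:15, 11:50-11:55, 13:35-13:55, 16:05-17:00 (subtract 2h to convert from UTC+2).
Wendy in UTC: 08:00-10:15, 13:50-17:00 (add 8h to convert from UTC-8).
Elena in UTC: 08:05-10:40, 15:15-17:00 (subtract 3h to convert from UTC+3).
Emeka ∩ Freya: 08:30-10:15, 14:40-16:55.
Emeka ∩ Freya ∩ Alice: 08:30-10:15, 16:05-16:55.
Emeka ∩ Freya ∩ Alice ∩ Wendy: 08:30-10:15, 16:05-16:55.
Emeka ∩ Freya ∩ Alice ∩ Wendy ∩ Elena: 08:30-10:15, 16:05-16:55.
Summing the common windows: 105 + 50 = 155 minutes.

155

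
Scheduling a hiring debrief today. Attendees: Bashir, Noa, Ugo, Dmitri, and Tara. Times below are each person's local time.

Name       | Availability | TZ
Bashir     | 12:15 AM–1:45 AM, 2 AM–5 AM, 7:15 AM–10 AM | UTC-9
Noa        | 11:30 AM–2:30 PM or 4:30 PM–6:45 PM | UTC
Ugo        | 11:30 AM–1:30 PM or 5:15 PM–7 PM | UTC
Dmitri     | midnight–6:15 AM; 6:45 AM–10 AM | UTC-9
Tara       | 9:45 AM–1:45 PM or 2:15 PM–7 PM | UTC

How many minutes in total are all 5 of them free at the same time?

Bashir in UTC: 09:15-10:45, 11:00-14:00, 16:15-19:00 (add 9h to convert from UTC-9).
Noa in UTC: 11:30-14:30, 16:30-18:45.
Ugo in UTC: 11:30-13:30, 17:15-19:00.
Dmitri in UTC: 09:00-15:15, 15:45-19:00 (add 9h to convert from UTC-9).
Tara in UTC: 09:45-13:45, 14:15-19:00.
Bashir ∩ Noa: 11:30-14:00, 16:30-18:45.
Bashir ∩ Noa ∩ Ugo: 11:30-13:30, 17:15-18:45.
Bashir ∩ Noa ∩ Ugo ∩ Dmitri: 11:30-13:30, 17:15-18:45.
Bashir ∩ Noa ∩ Ugo ∩ Dmitri ∩ Tara: 11:30-13:30, 17:15-18:45.
Summing the common windows: 120 + 90 = 210 minutes.

210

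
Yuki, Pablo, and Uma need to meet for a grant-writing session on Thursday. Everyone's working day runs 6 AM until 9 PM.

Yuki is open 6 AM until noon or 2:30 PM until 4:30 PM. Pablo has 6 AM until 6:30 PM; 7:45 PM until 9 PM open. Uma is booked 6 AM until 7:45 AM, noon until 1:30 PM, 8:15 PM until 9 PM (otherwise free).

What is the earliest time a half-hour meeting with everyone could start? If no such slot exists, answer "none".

Yuki free: 06:00-12:00, 14:30-16:30.
Pablo free: 06:00-18:30, 19:45-21:00.
Uma free: 07:45-12:00, 13:30-20:15 (invert busy blocks within the working day).
Yuki ∩ Pablo: 06:00-12:00, 14:30-16:30.
Yuki ∩ Pablo ∩ Uma: 07:45-12:00, 14:30-16:30.
Those are the intersection windows.
The first common window of at least 30 minutes is 07:45-12:00, so the earliest start is 07:45.

07:45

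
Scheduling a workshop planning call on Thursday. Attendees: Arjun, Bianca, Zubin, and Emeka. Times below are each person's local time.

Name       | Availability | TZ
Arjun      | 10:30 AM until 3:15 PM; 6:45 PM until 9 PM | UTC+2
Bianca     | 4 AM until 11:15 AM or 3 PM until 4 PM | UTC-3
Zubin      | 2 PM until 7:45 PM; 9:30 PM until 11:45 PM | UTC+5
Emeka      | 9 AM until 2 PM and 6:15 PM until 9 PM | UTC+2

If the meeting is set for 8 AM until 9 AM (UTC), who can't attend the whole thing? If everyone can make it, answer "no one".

Arjun, Zubin

Arjun in UTC: 08:30-13:15, 16:45-19:00 (subtract 2h to convert from UTC+2).
Bianca in UTC: 07:00-14:15, 18:00-19:00 (add 3h to convert from UTC-3).
Zubin in UTC: 09:00-14:45, 16:30-18:45 (subtract 5h to convert from UTC+5).
Emeka in UTC: 07:00-12:00, 16:15-19:00 (subtract 2h to convert from UTC+2).
Arjun: not fully free for 08:00-09:00. Bianca: free for 08:00-09:00. Zubin: not fully free for 08:00-09:00. Emeka: free for 08:00-09:00.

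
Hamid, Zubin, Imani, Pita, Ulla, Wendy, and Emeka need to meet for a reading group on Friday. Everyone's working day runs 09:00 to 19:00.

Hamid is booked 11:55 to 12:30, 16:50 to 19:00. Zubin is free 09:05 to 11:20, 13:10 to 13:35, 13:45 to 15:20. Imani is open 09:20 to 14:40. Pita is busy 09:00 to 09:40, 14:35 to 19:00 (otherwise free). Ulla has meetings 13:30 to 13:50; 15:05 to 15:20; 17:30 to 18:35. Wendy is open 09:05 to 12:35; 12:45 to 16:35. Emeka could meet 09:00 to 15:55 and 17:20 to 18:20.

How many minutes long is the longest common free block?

100

Hamid free: 09:00-11:55, 12:30-16:50 (invert busy blocks within the working day).
Zubin free: 09:05-11:20, 13:10-13:35, 13:45-15:20.
Imani free: 09:20-14:40.
Pita free: 09:40-14:35 (invert busy blocks within the working day).
Ulla free: 09:00-13:30, 13:50-15:05, 15:20-17:30, 18:35-19:00 (invert busy blocks within the working day).
Wendy free: 09:05-12:35, 12:45-16:35.
Emeka free: 09:00-15:55, 17:20-18:20.
Hamid ∩ Zubin: 09:05-11:20, 13:10-13:35, 13:45-15:20.
Hamid ∩ Zubin ∩ Imani: 09:20-11:20, 13:10-13:35, 13:45-14:40.
Hamid ∩ Zubin ∩ Imani ∩ Pita: 09:40-11:20, 13:10-13:35, 13:45-14:35.
Hamid ∩ Zubin ∩ Imani ∩ Pita ∩ Ulla: 09:40-11:20, 13:10-13:30, 13:50-14:35.
Hamid ∩ Zubin ∩ Imani ∩ Pita ∩ Ulla ∩ Wendy: 09:40-11:20, 13:10-13:30, 13:50-14:35.
Hamid ∩ Zubin ∩ Imani ∩ Pita ∩ Ulla ∩ Wendy ∩ Emeka: 09:40-11:20, 13:10-13:30, 13:50-14:35.
So the common availability across everyone is 09:40-11:20, 13:10-13:30, 13:50-14:35.
The longest is 09:40-11:20 at 100 minutes.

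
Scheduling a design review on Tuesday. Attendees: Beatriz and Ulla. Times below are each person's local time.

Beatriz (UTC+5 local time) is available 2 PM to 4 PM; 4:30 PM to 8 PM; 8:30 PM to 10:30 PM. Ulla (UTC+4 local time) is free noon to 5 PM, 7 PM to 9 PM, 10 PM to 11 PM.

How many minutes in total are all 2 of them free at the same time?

Beatriz in UTC: 09:00-11:00, 11:30-15:00, 15:30-17:30 (subtract 5h to convert from UTC+5).
Ulla in UTC: 08:00-13:00, 15:00-17:00, 18:00-19:00 (subtract 4h to convert from UTC+4).
Beatriz ∩ Ulla: 09:00-11:00, 11:30-13:00, 15:30-17:00.
Those are the intersection windows.
Summing the common windows: 120 + 90 + 90 = 300 minutes.

300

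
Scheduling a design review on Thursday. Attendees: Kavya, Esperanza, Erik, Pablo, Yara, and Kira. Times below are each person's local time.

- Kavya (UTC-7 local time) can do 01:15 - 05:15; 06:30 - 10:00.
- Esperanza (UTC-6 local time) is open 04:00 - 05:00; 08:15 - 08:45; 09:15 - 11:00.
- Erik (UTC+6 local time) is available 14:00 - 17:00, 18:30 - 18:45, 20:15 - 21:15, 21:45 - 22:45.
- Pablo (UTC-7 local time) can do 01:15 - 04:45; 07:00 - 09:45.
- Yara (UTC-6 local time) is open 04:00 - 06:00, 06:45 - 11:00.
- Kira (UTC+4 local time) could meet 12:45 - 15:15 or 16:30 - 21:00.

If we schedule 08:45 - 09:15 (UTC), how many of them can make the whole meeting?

Kavya in UTC: 08:15-12:15, 13:30-17:00 (add 7h to convert from UTC-7).
Esperanza in UTC: 10:00-11:00, 14:15-14:45, 15:15-17:00 (add 6h to convert from UTC-6).
Erik in UTC: 08:00-11:00, 12:30-12:45, 14:15-15:15, 15:45-16:45 (subtract 6h to convert from UTC+6).
Pablo in UTC: 08:15-11:45, 14:00-16:45 (add 7h to convert from UTC-7).
Yara in UTC: 10:00-12:00, 12:45-17:00 (add 6h to convert from UTC-6).
Kira in UTC: 08:45-11:15, 12:30-17:00 (subtract 4h to convert from UTC+4).
Kavya, Erik, Pablo, and Kira can make the full 08:45-09:15 slot — that's 4.

4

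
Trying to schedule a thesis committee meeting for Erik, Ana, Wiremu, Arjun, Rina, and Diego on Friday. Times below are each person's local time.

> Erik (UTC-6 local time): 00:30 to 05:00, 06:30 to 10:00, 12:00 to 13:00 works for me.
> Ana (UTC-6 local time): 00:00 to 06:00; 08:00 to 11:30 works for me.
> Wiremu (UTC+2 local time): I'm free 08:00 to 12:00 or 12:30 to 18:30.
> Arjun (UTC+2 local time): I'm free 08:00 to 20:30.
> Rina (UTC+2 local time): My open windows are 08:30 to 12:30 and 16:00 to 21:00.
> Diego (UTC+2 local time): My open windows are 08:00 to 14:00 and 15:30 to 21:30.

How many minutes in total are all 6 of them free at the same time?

330

Erik in UTC: 06:30-11:00, 12:30-16:00, 18:00-19:00 (add 6h to convert from UTC-6).
Ana in UTC: 06:00-12:00, 14:00-17:30 (add 6h to convert from UTC-6).
Wiremu in UTC: 06:00-10:00, 10:30-16:30 (subtract 2h to convert from UTC+2).
Arjun in UTC: 06:00-18:30 (subtract 2h to convert from UTC+2).
Rina in UTC: 06:30-10:30, 14:00-19:00 (subtract 2h to convert from UTC+2).
Diego in UTC: 06:00-12:00, 13:30-19:30 (subtract 2h to convert from UTC+2).
Erik ∩ Ana: 06:30-11:00, 14:00-16:00.
Erik ∩ Ana ∩ Wiremu: 06:30-10:00, 10:30-11:00, 14:00-16:00.
Erik ∩ Ana ∩ Wiremu ∩ Arjun: 06:30-10:00, 10:30-11:00, 14:00-16:00.
Erik ∩ Ana ∩ Wiremu ∩ Arjun ∩ Rina: 06:30-10:00, 14:00-16:00.
Erik ∩ Ana ∩ Wiremu ∩ Arjun ∩ Rina ∩ Diego: 06:30-10:00, 14:00-16:00.
Summing the common windows: 210 + 120 = 330 minutes.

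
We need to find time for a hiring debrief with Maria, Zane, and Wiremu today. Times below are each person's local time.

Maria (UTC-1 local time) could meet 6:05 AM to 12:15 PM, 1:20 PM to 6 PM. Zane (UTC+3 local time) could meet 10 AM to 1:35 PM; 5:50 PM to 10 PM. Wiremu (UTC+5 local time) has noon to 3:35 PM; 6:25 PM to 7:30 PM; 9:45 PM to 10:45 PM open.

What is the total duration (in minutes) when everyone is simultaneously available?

270

Maria in UTC: 07:05-13:15, 14:20-19:00 (add 1h to convert from UTC-1).
Zane in UTC: 07:00-10:35, 14:50-19:00 (subtract 3h to convert from UTC+3).
Wiremu in UTC: 07:00-10:35, 13:25-14:30, 16:45-17:45 (subtract 5h to convert from UTC+5).
Maria ∩ Zane: 07:05-10:35, 14:50-19:00.
Maria ∩ Zane ∩ Wiremu: 07:05-10:35, 16:45-17:45.
Those are the intersection windows.
Summing the common windows: 210 + 60 = 270 minutes.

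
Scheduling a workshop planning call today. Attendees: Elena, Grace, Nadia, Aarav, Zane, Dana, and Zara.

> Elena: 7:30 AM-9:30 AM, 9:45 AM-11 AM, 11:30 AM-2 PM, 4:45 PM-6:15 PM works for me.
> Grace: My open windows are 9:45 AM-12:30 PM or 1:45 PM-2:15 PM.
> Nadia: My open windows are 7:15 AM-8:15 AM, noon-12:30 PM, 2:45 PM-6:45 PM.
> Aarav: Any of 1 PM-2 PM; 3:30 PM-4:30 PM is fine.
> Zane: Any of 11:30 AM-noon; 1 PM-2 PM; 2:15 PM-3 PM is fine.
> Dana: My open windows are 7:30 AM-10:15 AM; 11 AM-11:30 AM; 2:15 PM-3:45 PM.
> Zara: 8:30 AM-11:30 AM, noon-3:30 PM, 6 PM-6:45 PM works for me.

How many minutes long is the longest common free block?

0

Elena ∩ Grace: 09:45-11:00, 11:30-12:30, 13:45-14:00.
Elena ∩ Grace ∩ Nadia: 12:00-12:30.
Elena ∩ Grace ∩ Nadia ∩ Aarav: ∅.
Elena ∩ Grace ∩ Nadia ∩ Aarav ∩ Zane: ∅.
Elena ∩ Grace ∩ Nadia ∩ Aarav ∩ Zane ∩ Dana: ∅.
Elena ∩ Grace ∩ Nadia ∩ Aarav ∩ Zane ∩ Dana ∩ Zara: ∅.
There is no time when everyone is free.
No common window exists, so the longest block is 0 minutes.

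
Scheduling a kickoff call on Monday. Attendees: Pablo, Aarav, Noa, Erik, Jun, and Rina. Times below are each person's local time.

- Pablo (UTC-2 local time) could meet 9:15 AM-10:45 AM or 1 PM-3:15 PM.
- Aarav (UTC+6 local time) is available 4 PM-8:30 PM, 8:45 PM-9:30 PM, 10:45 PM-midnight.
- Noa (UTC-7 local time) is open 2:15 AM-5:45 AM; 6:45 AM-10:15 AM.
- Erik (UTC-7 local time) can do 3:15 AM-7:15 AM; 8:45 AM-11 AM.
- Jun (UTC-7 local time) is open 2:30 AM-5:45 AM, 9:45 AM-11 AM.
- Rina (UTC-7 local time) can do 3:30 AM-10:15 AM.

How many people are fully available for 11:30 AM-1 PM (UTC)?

3

Pablo in UTC: 11:15-12:45, 15:00-17:15 (add 2h to convert from UTC-2).
Aarav in UTC: 10:00-14:30, 14:45-15:30, 16:45-18:00 (subtract 6h to convert from UTC+6).
Noa in UTC: 09:15-12:45, 13:45-17:15 (add 7h to convert from UTC-7).
Erik in UTC: 10:15-14:15, 15:45-18:00 (add 7h to convert from UTC-7).
Jun in UTC: 09:30-12:45, 16:45-18:00 (add 7h to convert from UTC-7).
Rina in UTC: 10:30-17:15 (add 7h to convert from UTC-7).
Aarav, Erik, and Rina can make the full 11:30-13:00 slot — that's 3.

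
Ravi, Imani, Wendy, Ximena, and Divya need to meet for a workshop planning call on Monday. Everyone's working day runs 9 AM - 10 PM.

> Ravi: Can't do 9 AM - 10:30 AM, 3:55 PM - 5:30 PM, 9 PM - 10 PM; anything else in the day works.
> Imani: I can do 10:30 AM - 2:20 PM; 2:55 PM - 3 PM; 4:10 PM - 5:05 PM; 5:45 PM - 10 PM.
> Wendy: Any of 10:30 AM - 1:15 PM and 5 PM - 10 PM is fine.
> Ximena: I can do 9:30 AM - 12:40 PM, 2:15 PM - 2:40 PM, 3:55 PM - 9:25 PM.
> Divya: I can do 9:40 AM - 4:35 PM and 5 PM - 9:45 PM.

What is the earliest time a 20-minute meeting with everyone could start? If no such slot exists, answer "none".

Ravi free: 10:30-15:55, 17:30-21:00 (invert busy blocks within the working day).
Imani free: 10:30-14:20, 14:55-15:00, 16:10-17:05, 17:45-22:00.
Wendy free: 10:30-13:15, 17:00-22:00.
Ximena free: 09:30-12:40, 14:15-14:40, 15:55-21:25.
Divya free: 09:40-16:35, 17:00-21:45.
Ravi ∩ Imani: 10:30-14:20, 14:55-15:00, 17:45-21:00.
Ravi ∩ Imani ∩ Wendy: 10:30-13:15, 17:45-21:00.
Ravi ∩ Imani ∩ Wendy ∩ Ximena: 10:30-12:40, 17:45-21:00.
Ravi ∩ Imani ∩ Wendy ∩ Ximena ∩ Divya: 10:30-12:40, 17:45-21:00.
The first common window of at least 20 minutes is 10:30-12:40, so the earliest start is 10:30.

10:30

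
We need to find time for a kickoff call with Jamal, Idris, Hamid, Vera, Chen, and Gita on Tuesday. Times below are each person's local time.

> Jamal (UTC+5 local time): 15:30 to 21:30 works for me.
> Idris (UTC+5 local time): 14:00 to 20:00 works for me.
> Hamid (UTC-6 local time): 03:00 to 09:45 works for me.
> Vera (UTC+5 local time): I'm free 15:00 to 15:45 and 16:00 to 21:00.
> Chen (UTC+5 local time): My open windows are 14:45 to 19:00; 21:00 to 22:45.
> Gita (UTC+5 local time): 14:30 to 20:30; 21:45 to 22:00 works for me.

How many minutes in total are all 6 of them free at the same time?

Jamal in UTC: 10:30-16:30 (subtract 5h to convert from UTC+5).
Idris in UTC: 09:00-15:00 (subtract 5h to convert from UTC+5).
Hamid in UTC: 09:00-15:45 (add 6h to convert from UTC-6).
Vera in UTC: 10:00-10:45, 11:00-16:00 (subtract 5h to convert from UTC+5).
Chen in UTC: 09:45-14:00, 16:00-17:45 (subtract 5h to convert from UTC+5).
Gita in UTC: 09:30-15:30, 16:45-17:00 (subtract 5h to convert from UTC+5).
Jamal ∩ Idris: 10:30-15:00.
Jamal ∩ Idris ∩ Hamid: 10:30-15:00.
Jamal ∩ Idris ∩ Hamid ∩ Vera: 10:30-10:45, 11:00-15:00.
Jamal ∩ Idris ∩ Hamid ∩ Vera ∩ Chen: 10:30-10:45, 11:00-14:00.
Jamal ∩ Idris ∩ Hamid ∩ Vera ∩ Chen ∩ Gita: 10:30-10:45, 11:00-14:00.
Summing the common windows: 15 + 180 = 195 minutes.

195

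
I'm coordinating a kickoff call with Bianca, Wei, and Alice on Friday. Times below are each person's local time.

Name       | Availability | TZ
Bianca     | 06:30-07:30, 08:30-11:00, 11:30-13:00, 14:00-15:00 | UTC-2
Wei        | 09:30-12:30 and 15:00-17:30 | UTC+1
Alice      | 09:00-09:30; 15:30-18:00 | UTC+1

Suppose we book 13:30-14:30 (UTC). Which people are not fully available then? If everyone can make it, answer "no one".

Alice, Wei

Bianca in UTC: 08:30-09:30, 10:30-13:00, 13:30-15:00, 16:00-17:00 (add 2h to convert from UTC-2).
Wei in UTC: 08:30-11:30, 14:00-16:30 (subtract 1h to convert from UTC+1).
Alice in UTC: 08:00-08:30, 14:30-17:00 (subtract 1h to convert from UTC+1).
Bianca: free for 13:30-14:30. Wei: not fully free for 13:30-14:30. Alice: not fully free for 13:30-14:30.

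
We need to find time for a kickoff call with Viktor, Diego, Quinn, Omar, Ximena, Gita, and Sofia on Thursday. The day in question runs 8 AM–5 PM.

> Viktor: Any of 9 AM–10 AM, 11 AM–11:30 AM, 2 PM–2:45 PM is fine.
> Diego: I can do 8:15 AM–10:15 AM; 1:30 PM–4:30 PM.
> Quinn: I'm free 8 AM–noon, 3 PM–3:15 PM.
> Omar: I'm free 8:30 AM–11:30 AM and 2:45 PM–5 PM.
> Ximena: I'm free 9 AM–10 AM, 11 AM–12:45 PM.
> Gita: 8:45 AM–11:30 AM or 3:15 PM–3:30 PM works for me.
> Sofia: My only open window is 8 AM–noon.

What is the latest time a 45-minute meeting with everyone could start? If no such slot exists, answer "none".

09:15

Viktor ∩ Diego: 09:00-10:00, 14:00-14:45.
Viktor ∩ Diego ∩ Quinn: 09:00-10:00.
Viktor ∩ Diego ∩ Quinn ∩ Omar: 09:00-10:00.
Viktor ∩ Diego ∩ Quinn ∩ Omar ∩ Ximena: 09:00-10:00.
Viktor ∩ Diego ∩ Quinn ∩ Omar ∩ Ximena ∩ Gita: 09:00-10:00.
Viktor ∩ Diego ∩ Quinn ∩ Omar ∩ Ximena ∩ Gita ∩ Sofia: 09:00-10:00.
The last common window of at least 45 minutes is 09:00-10:00; a 45-minute meeting can start as late as 09:15 and still end by 10:00.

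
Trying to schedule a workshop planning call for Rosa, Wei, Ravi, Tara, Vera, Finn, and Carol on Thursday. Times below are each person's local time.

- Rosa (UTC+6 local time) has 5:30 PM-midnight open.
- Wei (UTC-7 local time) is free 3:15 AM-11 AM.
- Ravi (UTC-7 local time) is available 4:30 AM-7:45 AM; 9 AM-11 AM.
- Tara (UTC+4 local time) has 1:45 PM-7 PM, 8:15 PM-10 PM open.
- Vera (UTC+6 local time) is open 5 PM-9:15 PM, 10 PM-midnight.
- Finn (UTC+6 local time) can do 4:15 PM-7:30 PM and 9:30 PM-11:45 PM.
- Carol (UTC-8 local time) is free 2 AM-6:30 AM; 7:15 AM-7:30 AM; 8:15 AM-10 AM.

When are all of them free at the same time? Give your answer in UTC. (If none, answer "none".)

Rosa in UTC: 11:30-18:00 (subtract 6h to convert from UTC+6).
Wei in UTC: 10:15-18:00 (add 7h to convert from UTC-7).
Ravi in UTC: 11:30-14:45, 16:00-18:00 (add 7h to convert from UTC-7).
Tara in UTC: 09:45-15:00, 16:15-18:00 (subtract 4h to convert from UTC+4).
Vera in UTC: 11:00-15:15, 16:00-18:00 (subtract 6h to convert from UTC+6).
Finn in UTC: 10:15-13:30, 15:30-17:45 (subtract 6h to convert from UTC+6).
Carol in UTC: 10:00-14:30, 15:15-15:30, 16:15-18:00 (add 8h to convert from UTC-8).
Rosa ∩ Wei: 11:30-18:00.
Rosa ∩ Wei ∩ Ravi: 11:30-14:45, 16:00-18:00.
Rosa ∩ Wei ∩ Ravi ∩ Tara: 11:30-14:45, 16:15-18:00.
Rosa ∩ Wei ∩ Ravi ∩ Tara ∩ Vera: 11:30-14:45, 16:15-18:00.
Rosa ∩ Wei ∩ Ravi ∩ Tara ∩ Vera ∩ Finn: 11:30-13:30, 16:15-17:45.
Rosa ∩ Wei ∩ Ravi ∩ Tara ∩ Vera ∩ Finn ∩ Carol: 11:30-13:30, 16:15-17:45.
Those are the intersection windows.

11:30-13:30, 16:15-17:45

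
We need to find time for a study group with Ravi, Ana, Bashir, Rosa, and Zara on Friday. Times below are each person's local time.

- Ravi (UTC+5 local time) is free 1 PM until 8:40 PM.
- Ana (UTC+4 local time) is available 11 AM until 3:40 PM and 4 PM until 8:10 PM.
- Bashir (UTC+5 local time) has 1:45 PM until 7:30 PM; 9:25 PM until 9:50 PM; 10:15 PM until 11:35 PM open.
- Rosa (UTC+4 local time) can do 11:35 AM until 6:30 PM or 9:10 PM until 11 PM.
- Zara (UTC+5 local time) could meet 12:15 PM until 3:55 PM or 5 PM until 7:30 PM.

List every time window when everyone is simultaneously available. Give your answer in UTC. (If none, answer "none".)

Ravi in UTC: 08:00-15:40 (subtract 5h to convert from UTC+5).
Ana in UTC: 07:00-11:40, 12:00-16:10 (subtract 4h to convert from UTC+4).
Bashir in UTC: 08:45-14:30, 16:25-16:50, 17:15-18:35 (subtract 5h to convert from UTC+5).
Rosa in UTC: 07:35-14:30, 17:10-19:00 (subtract 4h to convert from UTC+4).
Zara in UTC: 07:15-10:55, 12:00-14:30 (subtract 5h to convert from UTC+5).
Ravi ∩ Ana: 08:00-11:40, 12:00-15:40.
Ravi ∩ Ana ∩ Bashir: 08:45-11:40, 12:00-14:30.
Ravi ∩ Ana ∩ Bashir ∩ Rosa: 08:45-11:40, 12:00-14:30.
Ravi ∩ Ana ∩ Bashir ∩ Rosa ∩ Zara: 08:45-10:55, 12:00-14:30.
So the common availability across everyone is 08:45-10:55, 12:00-14:30.

08:45-10:55, 12:00-14:30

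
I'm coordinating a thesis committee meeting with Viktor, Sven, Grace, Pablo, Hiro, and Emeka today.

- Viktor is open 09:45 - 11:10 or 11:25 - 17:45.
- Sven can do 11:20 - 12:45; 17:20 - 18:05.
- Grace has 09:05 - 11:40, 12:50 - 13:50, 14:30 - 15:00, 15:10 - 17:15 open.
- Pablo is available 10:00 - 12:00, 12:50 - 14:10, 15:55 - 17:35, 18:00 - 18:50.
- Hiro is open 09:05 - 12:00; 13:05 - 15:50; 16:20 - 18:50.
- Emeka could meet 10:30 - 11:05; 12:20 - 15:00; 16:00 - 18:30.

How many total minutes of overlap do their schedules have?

Viktor ∩ Sven: 11:25-12:45, 17:20-17:45.
Viktor ∩ Sven ∩ Grace: 11:25-11:40.
Viktor ∩ Sven ∩ Grace ∩ Pablo: 11:25-11:40.
Viktor ∩ Sven ∩ Grace ∩ Pablo ∩ Hiro: 11:25-11:40.
Viktor ∩ Sven ∩ Grace ∩ Pablo ∩ Hiro ∩ Emeka: ∅.
There is no time when everyone is free.
There is no common window, so the total is 0 minutes.

0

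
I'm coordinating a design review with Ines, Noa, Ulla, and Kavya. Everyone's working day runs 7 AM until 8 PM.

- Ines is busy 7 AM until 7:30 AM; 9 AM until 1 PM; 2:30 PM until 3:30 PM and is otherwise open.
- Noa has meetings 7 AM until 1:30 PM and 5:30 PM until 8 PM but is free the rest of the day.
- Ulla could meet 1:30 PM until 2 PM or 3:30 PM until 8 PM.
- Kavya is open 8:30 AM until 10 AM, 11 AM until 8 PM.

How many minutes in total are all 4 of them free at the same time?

150

Ines free: 07:30-09:00, 13:00-14:30, 15:30-20:00 (invert busy blocks within the working day).
Noa free: 13:30-17:30 (invert busy blocks within the working day).
Ulla free: 13:30-14:00, 15:30-20:00.
Kavya free: 08:30-10:00, 11:00-20:00.
Ines ∩ Noa: 13:30-14:30, 15:30-17:30.
Ines ∩ Noa ∩ Ulla: 13:30-14:00, 15:30-17:30.
Ines ∩ Noa ∩ Ulla ∩ Kavya: 13:30-14:00, 15:30-17:30.
So the common availability across everyone is 13:30-14:00, 15:30-17:30.
Summing the common windows: 30 + 120 = 150 minutes.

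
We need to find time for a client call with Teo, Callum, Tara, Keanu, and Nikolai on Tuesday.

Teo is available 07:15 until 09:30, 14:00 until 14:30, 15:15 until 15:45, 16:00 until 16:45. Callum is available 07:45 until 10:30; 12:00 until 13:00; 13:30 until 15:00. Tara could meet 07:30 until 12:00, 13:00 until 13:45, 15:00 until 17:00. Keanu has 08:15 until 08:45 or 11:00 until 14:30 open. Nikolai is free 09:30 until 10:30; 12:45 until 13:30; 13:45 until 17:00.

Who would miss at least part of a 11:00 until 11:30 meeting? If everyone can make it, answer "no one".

Teo: not fully free for 11:00-11:30. Callum: not fully free for 11:00-11:30. Tara: free for 11:00-11:30. Keanu: free for 11:00-11:30. Nikolai: not fully free for 11:00-11:30.

Callum, Nikolai, Teo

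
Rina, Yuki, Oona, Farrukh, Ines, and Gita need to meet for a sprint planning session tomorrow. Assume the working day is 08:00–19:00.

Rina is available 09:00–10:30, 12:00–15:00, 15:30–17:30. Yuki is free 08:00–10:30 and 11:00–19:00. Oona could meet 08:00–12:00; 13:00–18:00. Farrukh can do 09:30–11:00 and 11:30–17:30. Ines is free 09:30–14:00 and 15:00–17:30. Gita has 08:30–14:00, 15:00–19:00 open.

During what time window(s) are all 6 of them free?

Rina ∩ Yuki: 09:00-10:30, 12:00-15:00, 15:30-17:30.
Rina ∩ Yuki ∩ Oona: 09:00-10:30, 13:00-15:00, 15:30-17:30.
Rina ∩ Yuki ∩ Oona ∩ Farrukh: 09:30-10:30, 13:00-15:00, 15:30-17:30.
Rina ∩ Yuki ∩ Oona ∩ Farrukh ∩ Ines: 09:30-10:30, 13:00-14:00, 15:30-17:30.
Rina ∩ Yuki ∩ Oona ∩ Farrukh ∩ Ines ∩ Gita: 09:30-10:30, 13:00-14:00, 15:30-17:30.
Those are the intersection windows.

09:30-10:30, 13:00-14:00, 15:30-17:30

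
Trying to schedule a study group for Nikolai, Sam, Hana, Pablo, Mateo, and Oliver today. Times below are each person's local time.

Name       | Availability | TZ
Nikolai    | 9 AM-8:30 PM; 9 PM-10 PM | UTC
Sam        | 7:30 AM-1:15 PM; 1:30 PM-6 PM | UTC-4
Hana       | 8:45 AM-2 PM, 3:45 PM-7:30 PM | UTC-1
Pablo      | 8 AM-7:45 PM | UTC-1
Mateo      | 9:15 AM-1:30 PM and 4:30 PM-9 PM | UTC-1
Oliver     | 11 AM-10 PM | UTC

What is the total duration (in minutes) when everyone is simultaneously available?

Nikolai in UTC: 09:00-20:30, 21:00-22:00.
Sam in UTC: 11:30-17:15, 17:30-22:00 (add 4h to convert from UTC-4).
Hana in UTC: 09:45-15:00, 16:45-20:30 (add 1h to convert from UTC-1).
Pablo in UTC: 09:00-20:45 (add 1h to convert from UTC-1).
Mateo in UTC: 10:15-14:30, 17:30-22:00 (add 1h to convert from UTC-1).
Oliver in UTC: 11:00-22:00.
Nikolai ∩ Sam: 11:30-17:15, 17:30-20:30, 21:00-22:00.
Nikolai ∩ Sam ∩ Hana: 11:30-15:00, 16:45-17:15, 17:30-20:30.
Nikolai ∩ Sam ∩ Hana ∩ Pablo: 11:30-15:00, 16:45-17:15, 17:30-20:30.
Nikolai ∩ Sam ∩ Hana ∩ Pablo ∩ Mateo: 11:30-14:30, 17:30-20:30.
Nikolai ∩ Sam ∩ Hana ∩ Pablo ∩ Mateo ∩ Oliver: 11:30-14:30, 17:30-20:30.
Summing the common windows: 180 + 180 = 360 minutes.

360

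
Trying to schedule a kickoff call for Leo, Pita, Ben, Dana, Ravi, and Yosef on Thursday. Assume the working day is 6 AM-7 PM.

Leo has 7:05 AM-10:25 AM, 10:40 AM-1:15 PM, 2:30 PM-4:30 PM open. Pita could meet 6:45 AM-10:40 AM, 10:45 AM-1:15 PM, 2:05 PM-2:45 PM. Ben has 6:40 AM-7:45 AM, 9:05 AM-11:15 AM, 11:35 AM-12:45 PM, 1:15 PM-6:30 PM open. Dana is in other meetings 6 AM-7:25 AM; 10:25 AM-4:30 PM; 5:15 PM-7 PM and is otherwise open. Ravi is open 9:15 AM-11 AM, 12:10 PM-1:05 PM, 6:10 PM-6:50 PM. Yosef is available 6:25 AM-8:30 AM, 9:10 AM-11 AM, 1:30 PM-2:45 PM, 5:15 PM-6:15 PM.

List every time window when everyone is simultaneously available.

Leo free: 07:05-10:25, 10:40-13:15, 14:30-16:30.
Pita free: 06:45-10:40, 10:45-13:15, 14:05-14:45.
Ben free: 06:40-07:45, 09:05-11:15, 11:35-12:45, 13:15-18:30.
Dana free: 07:25-10:25, 16:30-17:15 (invert busy blocks within the working day).
Ravi free: 09:15-11:00, 12:10-13:05, 18:10-18:50.
Yosef free: 06:25-08:30, 09:10-11:00, 13:30-14:45, 17:15-18:15.
Leo ∩ Pita: 07:05-10:25, 10:45-13:15, 14:30-14:45.
Leo ∩ Pita ∩ Ben: 07:05-07:45, 09:05-10:25, 10:45-11:15, 11:35-12:45, 14:30-14:45.
Leo ∩ Pita ∩ Ben ∩ Dana: 07:25-07:45, 09:05-10:25.
Leo ∩ Pita ∩ Ben ∩ Dana ∩ Ravi: 09:15-10:25.
Leo ∩ Pita ∩ Ben ∩ Dana ∩ Ravi ∩ Yosef: 09:15-10:25.

09:15-10:25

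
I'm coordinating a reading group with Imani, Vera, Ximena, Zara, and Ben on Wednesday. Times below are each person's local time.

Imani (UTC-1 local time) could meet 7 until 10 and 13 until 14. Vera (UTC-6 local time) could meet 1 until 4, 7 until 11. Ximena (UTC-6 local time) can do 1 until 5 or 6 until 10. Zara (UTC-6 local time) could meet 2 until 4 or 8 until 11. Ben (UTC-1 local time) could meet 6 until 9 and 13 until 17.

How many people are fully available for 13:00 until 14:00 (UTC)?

Imani in UTC: 08:00-11:00, 14:00-15:00 (add 1h to convert from UTC-1).
Vera in UTC: 07:00-10:00, 13:00-17:00 (add 6h to convert from UTC-6).
Ximena in UTC: 07:00-11:00, 12:00-16:00 (add 6h to convert from UTC-6).
Zara in UTC: 08:00-10:00, 14:00-17:00 (add 6h to convert from UTC-6).
Ben in UTC: 07:00-10:00, 14:00-18:00 (add 1h to convert from UTC-1).
Vera and Ximena can make the full 13:00-14:00 slot — that's 2.

2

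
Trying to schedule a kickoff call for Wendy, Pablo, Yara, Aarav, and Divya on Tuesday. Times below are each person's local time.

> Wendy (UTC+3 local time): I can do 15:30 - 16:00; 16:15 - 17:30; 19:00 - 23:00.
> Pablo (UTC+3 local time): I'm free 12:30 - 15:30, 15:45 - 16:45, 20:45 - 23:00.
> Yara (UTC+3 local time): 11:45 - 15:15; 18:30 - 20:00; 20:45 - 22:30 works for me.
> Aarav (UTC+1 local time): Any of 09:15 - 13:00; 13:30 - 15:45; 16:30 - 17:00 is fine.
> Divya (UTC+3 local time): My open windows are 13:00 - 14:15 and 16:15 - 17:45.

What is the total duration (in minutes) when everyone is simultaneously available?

0

Wendy in UTC: 12:30-13:00, 13:15-14:30, 16:00-20:00 (subtract 3h to convert from UTC+3).
Pablo in UTC: 09:30-12:30, 12:45-13:45, 17:45-20:00 (subtract 3h to convert from UTC+3).
Yara in UTC: 08:45-12:15, 15:30-17:00, 17:45-19:30 (subtract 3h to convert from UTC+3).
Aarav in UTC: 08:15-12:00, 12:30-14:45, 15:30-16:00 (subtract 1h to convert from UTC+1).
Divya in UTC: 10:00-11:15, 13:15-14:45 (subtract 3h to convert from UTC+3).
Wendy ∩ Pablo: 12:45-13:00, 13:15-13:45, 17:45-20:00.
Wendy ∩ Pablo ∩ Yara: 17:45-19:30.
Wendy ∩ Pablo ∩ Yara ∩ Aarav: ∅.
Wendy ∩ Pablo ∩ Yara ∩ Aarav ∩ Divya: ∅.
There is no time when everyone is free.
There is no common window, so the total is 0 minutes.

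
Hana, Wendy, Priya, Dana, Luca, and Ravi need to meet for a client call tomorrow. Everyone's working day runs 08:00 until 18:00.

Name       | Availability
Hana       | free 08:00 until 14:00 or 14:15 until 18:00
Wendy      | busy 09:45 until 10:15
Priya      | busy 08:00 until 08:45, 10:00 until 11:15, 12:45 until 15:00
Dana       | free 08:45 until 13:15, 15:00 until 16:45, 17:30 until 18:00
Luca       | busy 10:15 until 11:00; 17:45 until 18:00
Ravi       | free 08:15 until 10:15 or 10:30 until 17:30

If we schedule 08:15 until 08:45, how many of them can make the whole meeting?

Hana free: 08:00-14:00, 14:15-18:00.
Wendy free: 08:00-09:45, 10:15-18:00 (invert busy blocks within the working day).
Priya free: 08:45-10:00, 11:15-12:45, 15:00-18:00 (invert busy blocks within the working day).
Dana free: 08:45-13:15, 15:00-16:45, 17:30-18:00.
Luca free: 08:00-10:15, 11:00-17:45 (invert busy blocks within the working day).
Ravi free: 08:15-10:15, 10:30-17:30.
Hana, Wendy, Luca, and Ravi can make the full 08:15-08:45 slot — that's 4.

4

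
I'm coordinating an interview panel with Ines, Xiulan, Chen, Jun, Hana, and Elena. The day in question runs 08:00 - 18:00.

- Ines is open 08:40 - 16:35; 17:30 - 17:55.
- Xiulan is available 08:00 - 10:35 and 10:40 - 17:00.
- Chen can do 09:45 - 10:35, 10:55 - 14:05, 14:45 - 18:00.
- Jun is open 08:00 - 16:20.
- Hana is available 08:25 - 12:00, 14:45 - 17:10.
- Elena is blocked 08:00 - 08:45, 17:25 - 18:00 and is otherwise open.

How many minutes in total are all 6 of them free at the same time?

Ines free: 08:40-16:35, 17:30-17:55.
Xiulan free: 08:00-10:35, 10:40-17:00.
Chen free: 09:45-10:35, 10:55-14:05, 14:45-18:00.
Jun free: 08:00-16:20.
Hana free: 08:25-12:00, 14:45-17:10.
Elena free: 08:45-17:25 (invert busy blocks within the working day).
Ines ∩ Xiulan: 08:40-10:35, 10:40-16:35.
Ines ∩ Xiulan ∩ Chen: 09:45-10:35, 10:55-14:05, 14:45-16:35.
Ines ∩ Xiulan ∩ Chen ∩ Jun: 09:45-10:35, 10:55-14:05, 14:45-16:20.
Ines ∩ Xiulan ∩ Chen ∩ Jun ∩ Hana: 09:45-10:35, 10:55-12:00, 14:45-16:20.
Ines ∩ Xiulan ∩ Chen ∩ Jun ∩ Hana ∩ Elena: 09:45-10:35, 10:55-12:00, 14:45-16:20.
So the common availability across everyone is 09:45-10:35, 10:55-12:00, 14:45-16:20.
Summing the common windows: 50 + 65 + 95 = 210 minutes.

210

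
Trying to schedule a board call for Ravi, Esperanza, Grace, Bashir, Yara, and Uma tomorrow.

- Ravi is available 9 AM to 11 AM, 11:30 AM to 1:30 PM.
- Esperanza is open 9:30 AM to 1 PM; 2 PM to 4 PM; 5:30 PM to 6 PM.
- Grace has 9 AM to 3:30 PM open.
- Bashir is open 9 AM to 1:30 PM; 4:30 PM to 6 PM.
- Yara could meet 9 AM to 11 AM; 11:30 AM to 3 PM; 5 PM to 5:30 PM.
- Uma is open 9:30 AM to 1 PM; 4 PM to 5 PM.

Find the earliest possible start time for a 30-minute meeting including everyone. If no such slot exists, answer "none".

09:30

Ravi ∩ Esperanza: 09:30-11:00, 11:30-13:00.
Ravi ∩ Esperanza ∩ Grace: 09:30-11:00, 11:30-13:00.
Ravi ∩ Esperanza ∩ Grace ∩ Bashir: 09:30-11:00, 11:30-13:00.
Ravi ∩ Esperanza ∩ Grace ∩ Bashir ∩ Yara: 09:30-11:00, 11:30-13:00.
Ravi ∩ Esperanza ∩ Grace ∩ Bashir ∩ Yara ∩ Uma: 09:30-11:00, 11:30-13:00.
The first common window of at least 30 minutes is 09:30-11:00, so the earliest start is 09:30.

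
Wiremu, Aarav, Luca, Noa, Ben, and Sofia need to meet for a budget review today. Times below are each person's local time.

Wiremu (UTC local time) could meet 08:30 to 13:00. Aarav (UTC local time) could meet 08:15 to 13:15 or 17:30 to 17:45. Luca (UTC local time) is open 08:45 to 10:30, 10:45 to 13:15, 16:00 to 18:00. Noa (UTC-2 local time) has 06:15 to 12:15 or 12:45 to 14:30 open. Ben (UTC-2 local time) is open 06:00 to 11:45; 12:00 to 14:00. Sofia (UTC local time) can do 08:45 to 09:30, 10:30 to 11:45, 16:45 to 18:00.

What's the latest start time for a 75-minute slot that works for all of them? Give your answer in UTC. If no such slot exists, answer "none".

none

Wiremu in UTC: 08:30-13:00.
Aarav in UTC: 08:15-13:15, 17:30-17:45.
Luca in UTC: 08:45-10:30, 10:45-13:15, 16:00-18:00.
Noa in UTC: 08:15-14:15, 14:45-16:30 (add 2h to convert from UTC-2).
Ben in UTC: 08:00-13:45, 14:00-16:00 (add 2h to convert from UTC-2).
Sofia in UTC: 08:45-09:30, 10:30-11:45, 16:45-18:00.
Wiremu ∩ Aarav: 08:30-13:00.
Wiremu ∩ Aarav ∩ Luca: 08:45-10:30, 10:45-13:00.
Wiremu ∩ Aarav ∩ Luca ∩ Noa: 08:45-10:30, 10:45-13:00.
Wiremu ∩ Aarav ∩ Luca ∩ Noa ∩ Ben: 08:45-10:30, 10:45-13:00.
Wiremu ∩ Aarav ∩ Luca ∩ Noa ∩ Ben ∩ Sofia: 08:45-09:30, 10:45-11:45.
No common window is at least 75 minutes long.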